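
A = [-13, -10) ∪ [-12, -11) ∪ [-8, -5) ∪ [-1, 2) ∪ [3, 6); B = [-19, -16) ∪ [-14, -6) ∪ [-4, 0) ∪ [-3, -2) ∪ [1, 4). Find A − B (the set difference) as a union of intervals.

[-6, -5) ∪ [0, 1) ∪ [4, 6)

Merge the first list: [-13, -10), [-8, -5), [-1, 2), [3, 6).
Merge the second list: [-19, -16), [-14, -6), [-4, 0), [1, 4).
[-13, -10): entirely removed.
[-8, -5) \ B = [-6, -5).
[-1, 2) \ B = [0, 1).
[3, 6) \ B = [4, 6).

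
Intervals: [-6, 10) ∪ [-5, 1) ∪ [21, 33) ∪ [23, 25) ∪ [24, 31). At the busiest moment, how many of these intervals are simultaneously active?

Sweep endpoints in order; track running count of active intervals.
Peak of 3 reached at 24.

3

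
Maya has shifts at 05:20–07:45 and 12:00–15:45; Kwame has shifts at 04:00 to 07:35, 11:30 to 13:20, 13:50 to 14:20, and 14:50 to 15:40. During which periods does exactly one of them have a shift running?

Only in the first: 07:35-07:45, 13:20-13:50, 14:20-14:50, 15:40-15:45.
Only in the second: 04:00-05:20, 11:30-12:00.
Together these are the periods covered by exactly one.

04:00-05:20, 07:35-07:45, 11:30-12:00, 13:20-13:50, 14:20-14:50, 15:40-15:45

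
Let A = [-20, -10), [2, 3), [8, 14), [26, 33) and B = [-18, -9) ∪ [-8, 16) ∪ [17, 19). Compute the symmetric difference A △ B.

[-20, -18) ∪ [-10, -9) ∪ [-8, 2) ∪ [3, 8) ∪ [14, 16) ∪ [17, 19) ∪ [26, 33)

A but not B: [-20, -18), [26, 33).
B but not A: [-10, -9), [-8, 2), [3, 8), [14, 16), [17, 19).
Combining gives A △ B.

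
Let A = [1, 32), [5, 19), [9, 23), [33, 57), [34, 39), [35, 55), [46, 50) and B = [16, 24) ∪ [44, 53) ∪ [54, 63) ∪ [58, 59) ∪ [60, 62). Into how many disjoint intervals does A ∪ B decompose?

2

First set merges to [1, 32), [33, 57).
Second set merges to [16, 24), [44, 53), [54, 63).
A ∪ B = [1, 32), [33, 63).
That is 2 disjoint pieces.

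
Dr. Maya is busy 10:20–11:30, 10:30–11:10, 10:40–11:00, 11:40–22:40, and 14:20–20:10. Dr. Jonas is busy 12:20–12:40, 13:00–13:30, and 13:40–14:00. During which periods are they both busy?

12:20–12:40, 13:00–13:30, 13:40–14:00

First set merges to 10:20–11:30, 11:40–22:40.
10:20–11:30 meets no B interval.
11:40–22:40 ∩ B → 12:20–12:40, 13:00–13:30, 13:40–14:00.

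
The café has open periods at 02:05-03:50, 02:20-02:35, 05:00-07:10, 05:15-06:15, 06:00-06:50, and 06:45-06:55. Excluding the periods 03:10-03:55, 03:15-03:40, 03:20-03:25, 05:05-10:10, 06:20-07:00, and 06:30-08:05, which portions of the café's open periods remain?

02:05-03:10, 05:00-05:05

A, merged: 02:05-03:50, 05:00-07:10.
B, merged: 03:10-03:55, 05:05-10:10.
02:05-03:50 with B removed leaves 02:05-03:10.
05:00-07:10 with B removed leaves 05:00-05:05.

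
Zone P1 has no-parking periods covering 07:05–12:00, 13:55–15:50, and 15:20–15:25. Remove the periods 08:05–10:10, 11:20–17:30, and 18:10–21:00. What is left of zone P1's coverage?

A, merged: 07:05–12:00, 13:55–15:50.
07:05–12:00 with B removed leaves 07:05–08:05, 10:10–11:20.
13:55–15:50 lies entirely inside B → drops out.

07:05–08:05, 10:10–11:20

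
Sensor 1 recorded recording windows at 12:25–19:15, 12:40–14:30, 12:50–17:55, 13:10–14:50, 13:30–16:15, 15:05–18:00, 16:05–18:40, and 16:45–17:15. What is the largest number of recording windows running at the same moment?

5

At 13:30, 5 of the intervals are simultaneously active.
No point has more.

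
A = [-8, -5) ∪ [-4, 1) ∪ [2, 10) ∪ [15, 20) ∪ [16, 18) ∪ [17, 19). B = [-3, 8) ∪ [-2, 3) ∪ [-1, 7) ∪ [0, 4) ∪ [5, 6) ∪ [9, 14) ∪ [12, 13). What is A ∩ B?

A, merged: [-8, -5), [-4, 1), [2, 10), [15, 20).
B, merged: [-3, 8), [9, 14).
[-8, -5): no overlap with the second set.
[-4, 1) meets the second set on [-3, 1).
[2, 10) meets the second set on [2, 8), [9, 10).
[15, 20): no overlap with the second set.

[-3, 1) ∪ [2, 8) ∪ [9, 10)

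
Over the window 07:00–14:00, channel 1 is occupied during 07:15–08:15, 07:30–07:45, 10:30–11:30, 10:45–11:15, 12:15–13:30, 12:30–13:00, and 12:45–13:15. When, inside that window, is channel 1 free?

07:00-07:15, 08:15-10:30, 11:30-12:15, 13:30-14:00

Covered (merged): 07:15-08:15, 10:30-11:30, 12:15-13:30.
Complement within 07:00-14:00: 07:00-07:15, 08:15-10:30, 11:30-12:15, 13:30-14:00.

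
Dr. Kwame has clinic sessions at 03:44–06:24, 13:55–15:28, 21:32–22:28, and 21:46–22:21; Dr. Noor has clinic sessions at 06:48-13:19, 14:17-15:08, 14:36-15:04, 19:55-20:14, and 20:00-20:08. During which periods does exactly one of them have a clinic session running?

A, merged: 03:44–06:24, 13:55–15:28, 21:32–22:28.
B, merged: 06:48–13:19, 14:17–15:08, 19:55–20:14.
A \ B = 03:44–06:24, 13:55–14:17, 15:08–15:28, 21:32–22:28.
B \ A = 06:48–13:19, 19:55–20:14.
Union of the two gives the symmetric difference.

03:44–06:24, 06:48–13:19, 13:55–14:17, 15:08–15:28, 19:55–20:14, 21:32–22:28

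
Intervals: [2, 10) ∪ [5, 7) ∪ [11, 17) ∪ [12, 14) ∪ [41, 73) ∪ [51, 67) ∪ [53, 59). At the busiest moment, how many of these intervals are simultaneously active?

3

Sweep endpoints in order; track running count of active intervals.
Peak of 3 reached at 53.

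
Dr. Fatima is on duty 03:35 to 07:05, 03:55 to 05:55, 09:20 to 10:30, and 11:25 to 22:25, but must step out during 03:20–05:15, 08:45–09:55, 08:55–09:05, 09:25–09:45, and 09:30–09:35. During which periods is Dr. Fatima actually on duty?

First set merges to 03:35-07:05, 09:20-10:30, 11:25-22:25.
Second set merges to 03:20-05:15, 08:45-09:55.
03:35-07:05 \ B = 05:15-07:05.
09:20-10:30 \ B = 09:55-10:30.
11:25-22:25: nothing removed.

05:15-07:05, 09:55-10:30, 11:25-22:25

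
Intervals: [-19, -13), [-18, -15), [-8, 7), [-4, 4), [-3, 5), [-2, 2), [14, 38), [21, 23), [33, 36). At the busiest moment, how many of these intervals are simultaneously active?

4

Sweep endpoints in order; track running count of active intervals.
Peak of 4 reached at -2.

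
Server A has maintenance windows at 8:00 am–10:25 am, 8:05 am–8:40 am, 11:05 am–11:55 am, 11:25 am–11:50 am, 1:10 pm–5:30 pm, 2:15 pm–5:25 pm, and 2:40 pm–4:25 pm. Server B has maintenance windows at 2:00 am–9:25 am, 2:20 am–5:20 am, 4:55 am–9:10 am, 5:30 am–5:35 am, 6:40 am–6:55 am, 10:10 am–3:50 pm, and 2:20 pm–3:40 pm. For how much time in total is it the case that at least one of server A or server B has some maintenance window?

15 h 30 min

A, merged: 8:00 am-10:25 am, 11:05 am-11:55 am, 1:10 pm-5:30 pm.
B, merged: 2:00 am-9:25 am, 10:10 am-3:50 pm.
A ∪ B = 2:00 am-5:30 pm.
Total: 15 h 30 min.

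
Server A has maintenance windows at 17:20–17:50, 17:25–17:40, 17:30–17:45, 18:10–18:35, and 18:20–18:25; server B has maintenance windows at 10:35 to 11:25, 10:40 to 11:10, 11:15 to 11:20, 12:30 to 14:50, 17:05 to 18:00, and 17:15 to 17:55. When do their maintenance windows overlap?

17:20–17:50

First set merges to 17:20–17:50, 18:10–18:35.
Second set merges to 10:35–11:25, 12:30–14:50, 17:05–18:00.
17:20–17:50 ∩ B → 17:20–17:50.
18:10–18:35 meets no B interval.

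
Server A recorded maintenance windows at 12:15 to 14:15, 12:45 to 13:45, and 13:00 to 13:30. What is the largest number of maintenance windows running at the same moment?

3

Walk the sorted start/end points keeping a running depth.
The depth first hits 3 at 13:00.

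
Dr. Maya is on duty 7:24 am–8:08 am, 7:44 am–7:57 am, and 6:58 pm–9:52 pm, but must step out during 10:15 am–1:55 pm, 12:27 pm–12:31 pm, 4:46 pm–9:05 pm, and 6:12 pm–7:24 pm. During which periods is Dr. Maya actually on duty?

7:24 am–8:08 am, 9:05 pm–9:52 pm

First set merges to 7:24 am–8:08 am, 6:58 pm–9:52 pm.
Second set merges to 10:15 am–1:55 pm, 4:46 pm–9:05 pm.
7:24 am–8:08 am is untouched.
6:58 pm–9:52 pm with B removed leaves 9:05 pm–9:52 pm.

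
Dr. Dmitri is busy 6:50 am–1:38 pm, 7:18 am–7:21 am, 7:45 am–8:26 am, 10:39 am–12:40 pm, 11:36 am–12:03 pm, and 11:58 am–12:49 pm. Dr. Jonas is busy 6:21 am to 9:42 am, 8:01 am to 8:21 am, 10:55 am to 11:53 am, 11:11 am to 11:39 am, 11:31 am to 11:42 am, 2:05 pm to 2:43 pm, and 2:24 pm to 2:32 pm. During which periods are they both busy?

6:50 am–9:42 am, 10:55 am–11:53 am

Merge the first list: 6:50 am–1:38 pm.
Merge the second list: 6:21 am–9:42 am, 10:55 am–11:53 am, 2:05 pm–2:43 pm.
6:50 am–1:38 pm meets the second set on 6:50 am–9:42 am, 10:55 am–11:53 am.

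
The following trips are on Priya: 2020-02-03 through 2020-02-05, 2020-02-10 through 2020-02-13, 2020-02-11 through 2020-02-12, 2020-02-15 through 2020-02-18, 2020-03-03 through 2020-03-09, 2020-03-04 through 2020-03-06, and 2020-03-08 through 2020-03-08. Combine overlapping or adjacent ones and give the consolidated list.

2020-02-10 through 2020-02-13 is disjoint → start new block.
2020-02-11 through 2020-02-12 overlaps/touches 2020-02-10 through 2020-02-13 → extend to 2020-02-10 through 2020-02-13.
2020-02-15 through 2020-02-18 is disjoint → start new block.
2020-03-03 through 2020-03-09 is disjoint → start new block.
2020-03-04 through 2020-03-06 overlaps/touches 2020-03-03 through 2020-03-09 → extend to 2020-03-03 through 2020-03-09.
2020-03-08 through 2020-03-08 overlaps/touches 2020-03-03 through 2020-03-09 → extend to 2020-03-03 through 2020-03-09.

2020-02-03 through 2020-02-05, 2020-02-10 through 2020-02-13, 2020-02-15 through 2020-02-18, 2020-03-03 through 2020-03-09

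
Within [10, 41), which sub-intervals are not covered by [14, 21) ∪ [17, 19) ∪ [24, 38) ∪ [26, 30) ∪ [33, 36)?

[10, 14) ∪ [21, 24) ∪ [38, 41)

After merging, the occupied span is [14, 21), [24, 38).
Gaps within [10, 41): [10, 14), [21, 24), [38, 41).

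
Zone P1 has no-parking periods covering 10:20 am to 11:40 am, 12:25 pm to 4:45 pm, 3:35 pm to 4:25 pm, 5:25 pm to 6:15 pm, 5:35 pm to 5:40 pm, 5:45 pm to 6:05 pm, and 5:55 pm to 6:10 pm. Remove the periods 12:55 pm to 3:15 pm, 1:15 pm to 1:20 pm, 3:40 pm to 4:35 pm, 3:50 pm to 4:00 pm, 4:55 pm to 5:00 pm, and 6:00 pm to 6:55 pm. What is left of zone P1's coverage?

10:20 am-11:40 am, 12:25 pm-12:55 pm, 3:15 pm-3:40 pm, 4:35 pm-4:45 pm, 5:25 pm-6:00 pm

First set merges to 10:20 am-11:40 am, 12:25 pm-4:45 pm, 5:25 pm-6:15 pm.
Second set merges to 12:55 pm-3:15 pm, 3:40 pm-4:35 pm, 4:55 pm-5:00 pm, 6:00 pm-6:55 pm.
10:20 am-11:40 am: no B overlap → unchanged.
12:25 pm-4:45 pm minus B → 12:25 pm-12:55 pm, 3:15 pm-3:40 pm, 4:35 pm-4:45 pm.
5:25 pm-6:15 pm minus B → 5:25 pm-6:00 pm.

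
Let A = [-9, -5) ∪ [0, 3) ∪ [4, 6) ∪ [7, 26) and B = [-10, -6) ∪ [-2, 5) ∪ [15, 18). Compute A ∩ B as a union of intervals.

[-9, -6) ∪ [0, 3) ∪ [4, 5) ∪ [15, 18)

[-9, -5) ∩ B → [-9, -6).
[0, 3) ∩ B → [0, 3).
[4, 6) ∩ B → [4, 5).
[7, 26) ∩ B → [15, 18).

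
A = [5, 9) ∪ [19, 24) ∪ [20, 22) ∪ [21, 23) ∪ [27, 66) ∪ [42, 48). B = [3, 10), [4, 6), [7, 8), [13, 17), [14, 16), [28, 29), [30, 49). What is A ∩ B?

[5, 9) ∪ [28, 29) ∪ [30, 49)

A, merged: [5, 9), [19, 24), [27, 66).
B, merged: [3, 10), [13, 17), [28, 29), [30, 49).
[5, 9) ∩ B → [5, 9).
[19, 24) meets no B interval.
[27, 66) ∩ B → [28, 29), [30, 49).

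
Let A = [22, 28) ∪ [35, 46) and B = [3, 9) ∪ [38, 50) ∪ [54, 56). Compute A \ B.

[22, 28) ∪ [35, 38)

[22, 28): nothing removed.
[35, 46) \ B = [35, 38).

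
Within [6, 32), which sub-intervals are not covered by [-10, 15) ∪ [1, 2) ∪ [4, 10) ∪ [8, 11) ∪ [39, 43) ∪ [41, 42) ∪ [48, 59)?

[15, 32)

Covered (merged): [-10, 15), [39, 43), [48, 59).
Gaps within [6, 32): [15, 32).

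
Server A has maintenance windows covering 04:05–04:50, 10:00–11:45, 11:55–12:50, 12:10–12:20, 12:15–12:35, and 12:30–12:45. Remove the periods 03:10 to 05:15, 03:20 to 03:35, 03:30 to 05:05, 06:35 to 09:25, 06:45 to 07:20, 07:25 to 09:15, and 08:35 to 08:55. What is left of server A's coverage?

A, merged: 04:05–04:50, 10:00–11:45, 11:55–12:50.
B, merged: 03:10–05:15, 06:35–09:25.
04:05–04:50: entirely removed.
10:00–11:45: nothing removed.
11:55–12:50: nothing removed.

10:00–11:45, 11:55–12:50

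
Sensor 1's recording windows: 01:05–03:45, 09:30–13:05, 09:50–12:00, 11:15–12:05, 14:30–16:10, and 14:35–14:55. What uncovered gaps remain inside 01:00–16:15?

The merged coverage is 01:05–03:45, 09:30–13:05, 14:30–16:10.
Uncovered inside 01:00–16:15: 01:00–01:05, 03:45–09:30, 13:05–14:30, 16:10–16:15.

01:00–01:05, 03:45–09:30, 13:05–14:30, 16:10–16:15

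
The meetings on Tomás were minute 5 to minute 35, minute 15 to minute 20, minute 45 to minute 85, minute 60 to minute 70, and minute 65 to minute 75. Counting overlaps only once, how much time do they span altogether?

70 minutes

Merged: minute 5 to minute 35, minute 45 to minute 85.
Lengths: 30 minutes + 40 minutes = 70 minutes.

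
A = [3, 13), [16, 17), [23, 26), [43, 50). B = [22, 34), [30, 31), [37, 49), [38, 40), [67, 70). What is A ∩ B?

B, merged: [22, 34), [37, 49), [67, 70).
[3, 13): no overlap with the second set.
[16, 17): no overlap with the second set.
[23, 26) meets the second set on [23, 26).
[43, 50) meets the second set on [43, 49).

[23, 26) ∪ [43, 49)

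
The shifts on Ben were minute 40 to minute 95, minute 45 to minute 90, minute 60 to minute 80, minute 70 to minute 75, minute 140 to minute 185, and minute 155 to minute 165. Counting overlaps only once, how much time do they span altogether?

100 minutes

Merged: minute 40 to minute 95, minute 140 to minute 185.
Lengths: 55 minutes + 45 minutes = 100 minutes.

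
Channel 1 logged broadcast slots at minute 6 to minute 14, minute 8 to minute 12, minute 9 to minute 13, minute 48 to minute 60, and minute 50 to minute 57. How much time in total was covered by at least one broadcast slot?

20 minutes

Merged: minute 6 to minute 14, minute 48 to minute 60.
Lengths: 8 minutes + 12 minutes = 20 minutes.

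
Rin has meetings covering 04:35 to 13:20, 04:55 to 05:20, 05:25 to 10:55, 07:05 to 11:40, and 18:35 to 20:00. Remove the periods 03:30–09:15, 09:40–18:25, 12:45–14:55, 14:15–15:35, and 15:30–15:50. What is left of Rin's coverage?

Merge the first list: 04:35–13:20, 18:35–20:00.
Merge the second list: 03:30–09:15, 09:40–18:25.
04:35–13:20 \ B = 09:15–09:40.
18:35–20:00: nothing removed.

09:15–09:40, 18:35–20:00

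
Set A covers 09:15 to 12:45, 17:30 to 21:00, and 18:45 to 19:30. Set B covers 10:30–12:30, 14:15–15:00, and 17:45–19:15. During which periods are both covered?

10:30–12:30, 17:45–19:15

A, merged: 09:15–12:45, 17:30–21:00.
09:15–12:45 overlaps B on 10:30–12:30.
17:30–21:00 overlaps B on 17:45–19:15.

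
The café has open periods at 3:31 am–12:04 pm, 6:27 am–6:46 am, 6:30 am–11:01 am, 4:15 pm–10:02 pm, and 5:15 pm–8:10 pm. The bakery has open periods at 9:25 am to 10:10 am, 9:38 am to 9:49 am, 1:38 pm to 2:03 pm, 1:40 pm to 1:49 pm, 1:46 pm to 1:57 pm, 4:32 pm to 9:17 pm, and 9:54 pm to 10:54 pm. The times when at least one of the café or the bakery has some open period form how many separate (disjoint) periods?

Merge the first list: 3:31 am–12:04 pm, 4:15 pm–10:02 pm.
Merge the second list: 9:25 am–10:10 am, 1:38 pm–2:03 pm, 4:32 pm–9:17 pm, 9:54 pm–10:54 pm.
A ∪ B = 3:31 am–12:04 pm, 1:38 pm–2:03 pm, 4:15 pm–10:54 pm.
That is 3 disjoint pieces.

3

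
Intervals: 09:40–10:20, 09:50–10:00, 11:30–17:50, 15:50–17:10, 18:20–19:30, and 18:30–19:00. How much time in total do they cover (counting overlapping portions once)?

Merged: 09:40-10:20, 11:30-17:50, 18:20-19:30.
Lengths: 40 min + 6 h 20 min + 1 h 10 min = 8 h 10 min.

8 h 10 min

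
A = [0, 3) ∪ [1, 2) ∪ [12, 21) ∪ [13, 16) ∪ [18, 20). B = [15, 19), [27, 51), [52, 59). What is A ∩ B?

First set merges to [0, 3), [12, 21).
[0, 3) falls entirely outside B.
[12, 21) overlaps B on [15, 19).

[15, 19)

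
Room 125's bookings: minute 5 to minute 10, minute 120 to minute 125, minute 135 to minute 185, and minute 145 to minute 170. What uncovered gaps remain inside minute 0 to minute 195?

minute 0 to minute 5, minute 10 to minute 120, minute 125 to minute 135, minute 185 to minute 195

After merging, the occupied span is minute 5 to minute 10, minute 120 to minute 125, minute 135 to minute 185.
Complement within minute 0 to minute 195: minute 0 to minute 5, minute 10 to minute 120, minute 125 to minute 135, minute 185 to minute 195.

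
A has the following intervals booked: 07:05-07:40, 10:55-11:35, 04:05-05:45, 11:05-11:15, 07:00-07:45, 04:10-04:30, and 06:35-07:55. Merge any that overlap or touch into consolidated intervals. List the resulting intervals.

04:05–05:45, 06:35–07:55, 10:55–11:35

Sort by start: 04:05–05:45, 04:10–04:30, 06:35–07:55, 07:00–07:45, 07:05–07:40, 10:55–11:35, 11:05–11:15.
04:10–04:30 overlaps/touches 04:05–05:45 → extend to 04:05–05:45.
06:35–07:55 is disjoint → start new block.
07:00–07:45 overlaps/touches 06:35–07:55 → extend to 06:35–07:55.
07:05–07:40 overlaps/touches 06:35–07:55 → extend to 06:35–07:55.
10:55–11:35 is disjoint → start new block.
11:05–11:15 overlaps/touches 10:55–11:35 → extend to 10:55–11:35.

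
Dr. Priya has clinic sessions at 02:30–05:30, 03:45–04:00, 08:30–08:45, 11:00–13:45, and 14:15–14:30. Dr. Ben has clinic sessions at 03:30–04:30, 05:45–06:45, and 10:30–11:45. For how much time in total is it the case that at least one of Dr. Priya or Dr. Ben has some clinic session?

A, merged: 02:30–05:30, 08:30–08:45, 11:00–13:45, 14:15–14:30.
A ∪ B = 02:30–05:30, 05:45–06:45, 08:30–08:45, 10:30–13:45, 14:15–14:30.
Total: 3 h + 1 h + 15 min + 3 h 15 min + 15 min = 7 h 45 min.

7 h 45 min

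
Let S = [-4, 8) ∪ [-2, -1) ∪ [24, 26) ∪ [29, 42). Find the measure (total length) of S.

27

Merged: [-4, 8), [24, 26), [29, 42).
Lengths: 12 + 2 + 13 = 27.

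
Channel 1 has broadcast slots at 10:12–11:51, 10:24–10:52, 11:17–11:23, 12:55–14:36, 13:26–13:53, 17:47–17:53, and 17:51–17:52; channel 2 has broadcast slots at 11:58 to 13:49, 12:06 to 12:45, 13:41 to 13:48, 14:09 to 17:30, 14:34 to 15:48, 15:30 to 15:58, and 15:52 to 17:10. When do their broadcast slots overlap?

First set merges to 10:12-11:51, 12:55-14:36, 17:47-17:53.
Second set merges to 11:58-13:49, 14:09-17:30.
10:12-11:51 falls entirely outside B.
12:55-14:36 overlaps B on 12:55-13:49, 14:09-14:36.
17:47-17:53 falls entirely outside B.

12:55-13:49, 14:09-14:36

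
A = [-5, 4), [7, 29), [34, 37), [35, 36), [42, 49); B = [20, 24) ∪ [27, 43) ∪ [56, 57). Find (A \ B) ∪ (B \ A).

[-5, 4) ∪ [7, 20) ∪ [24, 27) ∪ [29, 34) ∪ [37, 42) ∪ [43, 49) ∪ [56, 57)

First set merges to [-5, 4), [7, 29), [34, 37), [42, 49).
A but not B: [-5, 4), [7, 20), [24, 27), [43, 49).
B but not A: [29, 34), [37, 42), [56, 57).
Combining gives A △ B.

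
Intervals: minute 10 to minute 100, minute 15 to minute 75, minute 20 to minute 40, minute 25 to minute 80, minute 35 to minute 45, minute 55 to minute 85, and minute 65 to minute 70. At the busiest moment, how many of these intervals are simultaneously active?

At minute 35, 5 of the intervals are simultaneously active.
No point has more.

5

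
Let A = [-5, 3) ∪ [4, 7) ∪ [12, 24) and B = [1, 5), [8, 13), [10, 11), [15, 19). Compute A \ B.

Merge the second list: [1, 5), [8, 13), [15, 19).
[-5, 3) with B removed leaves [-5, 1).
[4, 7) with B removed leaves [5, 7).
[12, 24) with B removed leaves [13, 15), [19, 24).

[-5, 1) ∪ [5, 7) ∪ [13, 15) ∪ [19, 24)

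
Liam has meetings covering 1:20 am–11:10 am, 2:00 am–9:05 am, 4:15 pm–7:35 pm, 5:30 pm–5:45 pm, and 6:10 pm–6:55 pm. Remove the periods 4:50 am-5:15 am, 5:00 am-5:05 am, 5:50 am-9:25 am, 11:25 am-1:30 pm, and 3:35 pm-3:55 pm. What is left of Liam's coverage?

1:20 am–4:50 am, 5:15 am–5:50 am, 9:25 am–11:10 am, 4:15 pm–7:35 pm

First set merges to 1:20 am–11:10 am, 4:15 pm–7:35 pm.
Second set merges to 4:50 am–5:15 am, 5:50 am–9:25 am, 11:25 am–1:30 pm, 3:35 pm–3:55 pm.
1:20 am–11:10 am minus B → 1:20 am–4:50 am, 5:15 am–5:50 am, 9:25 am–11:10 am.
4:15 pm–7:35 pm: no B overlap → unchanged.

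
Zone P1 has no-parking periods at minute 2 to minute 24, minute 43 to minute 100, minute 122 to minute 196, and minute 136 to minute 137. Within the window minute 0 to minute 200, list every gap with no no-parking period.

After merging, the occupied span is minute 2 to minute 24, minute 43 to minute 100, minute 122 to minute 196.
Complement within minute 0 to minute 200: minute 0 to minute 2, minute 24 to minute 43, minute 100 to minute 122, minute 196 to minute 200.

minute 0 to minute 2, minute 24 to minute 43, minute 100 to minute 122, minute 196 to minute 200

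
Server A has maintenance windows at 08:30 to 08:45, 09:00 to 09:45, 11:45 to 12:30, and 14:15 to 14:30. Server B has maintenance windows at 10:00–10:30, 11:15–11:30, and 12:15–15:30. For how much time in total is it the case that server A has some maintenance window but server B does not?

1 h 30 min

A \ B = 08:30–08:45, 09:00–09:45, 11:45–12:15.
Total: 15 min + 45 min + 30 min = 1 h 30 min.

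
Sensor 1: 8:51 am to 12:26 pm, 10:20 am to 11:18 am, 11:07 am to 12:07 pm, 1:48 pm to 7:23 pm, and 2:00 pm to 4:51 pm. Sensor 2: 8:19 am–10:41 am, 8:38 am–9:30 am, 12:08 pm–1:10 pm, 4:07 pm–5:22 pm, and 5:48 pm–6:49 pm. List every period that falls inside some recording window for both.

Merge the first list: 8:51 am–12:26 pm, 1:48 pm–7:23 pm.
Merge the second list: 8:19 am–10:41 am, 12:08 pm–1:10 pm, 4:07 pm–5:22 pm, 5:48 pm–6:49 pm.
8:51 am–12:26 pm ∩ B → 8:51 am–10:41 am, 12:08 pm–12:26 pm.
1:48 pm–7:23 pm ∩ B → 4:07 pm–5:22 pm, 5:48 pm–6:49 pm.

8:51 am–10:41 am, 12:08 pm–12:26 pm, 4:07 pm–5:22 pm, 5:48 pm–6:49 pm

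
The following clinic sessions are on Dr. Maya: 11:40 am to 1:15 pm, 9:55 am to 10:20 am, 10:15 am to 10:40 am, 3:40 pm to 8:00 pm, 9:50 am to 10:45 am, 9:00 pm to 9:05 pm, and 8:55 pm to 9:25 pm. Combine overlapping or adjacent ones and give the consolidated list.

Sort by start: 9:50 am–10:45 am, 9:55 am–10:20 am, 10:15 am–10:40 am, 11:40 am–1:15 pm, 3:40 pm–8:00 pm, 8:55 pm–9:25 pm, 9:00 pm–9:05 pm.
9:55 am–10:20 am overlaps/touches 9:50 am–10:45 am → extend to 9:50 am–10:45 am.
10:15 am–10:40 am overlaps/touches 9:50 am–10:45 am → extend to 9:50 am–10:45 am.
11:40 am–1:15 pm is disjoint → start new block.
3:40 pm–8:00 pm is disjoint → start new block.
8:55 pm–9:25 pm is disjoint → start new block.
9:00 pm–9:05 pm overlaps/touches 8:55 pm–9:25 pm → extend to 8:55 pm–9:25 pm.

9:50 am–10:45 am, 11:40 am–1:15 pm, 3:40 pm–8:00 pm, 8:55 pm–9:25 pm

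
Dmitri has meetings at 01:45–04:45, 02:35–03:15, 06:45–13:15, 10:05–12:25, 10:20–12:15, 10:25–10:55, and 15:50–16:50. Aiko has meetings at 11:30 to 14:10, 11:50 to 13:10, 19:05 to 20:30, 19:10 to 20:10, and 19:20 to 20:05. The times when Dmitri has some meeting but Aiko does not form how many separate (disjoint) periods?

3

Merge the first list: 01:45–04:45, 06:45–13:15, 15:50–16:50.
Merge the second list: 11:30–14:10, 19:05–20:30.
A \ B = 01:45–04:45, 06:45–11:30, 15:50–16:50.
That is 3 disjoint pieces.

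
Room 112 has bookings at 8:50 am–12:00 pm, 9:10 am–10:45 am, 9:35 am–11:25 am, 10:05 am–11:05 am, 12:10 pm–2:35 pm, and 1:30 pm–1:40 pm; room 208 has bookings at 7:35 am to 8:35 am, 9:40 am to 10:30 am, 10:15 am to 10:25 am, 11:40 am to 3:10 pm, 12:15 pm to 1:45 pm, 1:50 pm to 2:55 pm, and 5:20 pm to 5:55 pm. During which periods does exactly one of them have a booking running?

Merge the first list: 8:50 am–12:00 pm, 12:10 pm–2:35 pm.
Merge the second list: 7:35 am–8:35 am, 9:40 am–10:30 am, 11:40 am–3:10 pm, 5:20 pm–5:55 pm.
Only in the first: 8:50 am–9:40 am, 10:30 am–11:40 am.
Only in the second: 7:35 am–8:35 am, 12:00 pm–12:10 pm, 2:35 pm–3:10 pm, 5:20 pm–5:55 pm.
Together these are the periods covered by exactly one.

7:35 am–8:35 am, 8:50 am–9:40 am, 10:30 am–11:40 am, 12:00 pm–12:10 pm, 2:35 pm–3:10 pm, 5:20 pm–5:55 pm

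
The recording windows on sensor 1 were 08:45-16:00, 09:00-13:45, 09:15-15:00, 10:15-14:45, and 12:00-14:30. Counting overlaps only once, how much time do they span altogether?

Merged: 08:45–16:00.
Length: 7 h 15 min.

7 h 15 min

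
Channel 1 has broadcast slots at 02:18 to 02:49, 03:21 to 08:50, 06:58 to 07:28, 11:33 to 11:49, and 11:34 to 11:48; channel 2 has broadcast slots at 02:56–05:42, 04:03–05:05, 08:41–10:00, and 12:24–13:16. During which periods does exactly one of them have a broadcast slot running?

02:18-02:49, 02:56-03:21, 05:42-08:41, 08:50-10:00, 11:33-11:49, 12:24-13:16

Merge the first list: 02:18-02:49, 03:21-08:50, 11:33-11:49.
Merge the second list: 02:56-05:42, 08:41-10:00, 12:24-13:16.
A but not B: 02:18-02:49, 05:42-08:41, 11:33-11:49.
B but not A: 02:56-03:21, 08:50-10:00, 12:24-13:16.
Combining gives A △ B.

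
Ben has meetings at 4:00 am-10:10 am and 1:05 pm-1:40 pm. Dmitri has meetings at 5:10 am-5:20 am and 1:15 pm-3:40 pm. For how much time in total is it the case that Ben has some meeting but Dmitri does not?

6 h 10 min

A \ B = 4:00 am–5:10 am, 5:20 am–10:10 am, 1:05 pm–1:15 pm.
Total: 1 h 10 min + 4 h 50 min + 10 min = 6 h 10 min.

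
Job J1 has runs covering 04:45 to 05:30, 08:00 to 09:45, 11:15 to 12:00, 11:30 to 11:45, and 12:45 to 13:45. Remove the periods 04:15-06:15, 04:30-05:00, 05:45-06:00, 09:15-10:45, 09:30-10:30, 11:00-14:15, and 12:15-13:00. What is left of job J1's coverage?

08:00-09:15

A, merged: 04:45-05:30, 08:00-09:45, 11:15-12:00, 12:45-13:45.
B, merged: 04:15-06:15, 09:15-10:45, 11:00-14:15.
04:45-05:30: fully covered by B → removed.
08:00-09:45 minus B → 08:00-09:15.
11:15-12:00: fully covered by B → removed.
12:45-13:45: fully covered by B → removed.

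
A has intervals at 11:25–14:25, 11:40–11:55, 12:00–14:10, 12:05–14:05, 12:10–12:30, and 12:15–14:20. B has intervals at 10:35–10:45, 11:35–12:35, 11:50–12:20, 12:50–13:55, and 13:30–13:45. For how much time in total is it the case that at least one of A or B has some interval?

A, merged: 11:25–14:25.
B, merged: 10:35–10:45, 11:35–12:35, 12:50–13:55.
A ∪ B = 10:35–10:45, 11:25–14:25.
Total: 10 min + 3 h = 3 h 10 min.

3 h 10 min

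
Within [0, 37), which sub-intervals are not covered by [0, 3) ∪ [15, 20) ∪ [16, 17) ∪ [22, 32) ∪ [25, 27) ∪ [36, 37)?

[3, 15) ∪ [20, 22) ∪ [32, 36)

After merging, the occupied span is [0, 3), [15, 20), [22, 32), [36, 37).
Uncovered inside [0, 37): [3, 15), [20, 22), [32, 36).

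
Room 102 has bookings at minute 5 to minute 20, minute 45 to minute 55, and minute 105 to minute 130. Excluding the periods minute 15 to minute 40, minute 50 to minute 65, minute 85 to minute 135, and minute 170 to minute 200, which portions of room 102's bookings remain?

minute 5 to minute 15, minute 45 to minute 50

minute 5 to minute 20 minus B → minute 5 to minute 15.
minute 45 to minute 55 minus B → minute 45 to minute 50.
minute 105 to minute 130: fully covered by B → removed.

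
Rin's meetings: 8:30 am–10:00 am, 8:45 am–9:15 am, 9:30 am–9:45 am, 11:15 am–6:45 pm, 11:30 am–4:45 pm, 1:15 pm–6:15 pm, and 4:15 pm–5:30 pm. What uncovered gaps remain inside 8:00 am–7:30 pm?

The merged coverage is 8:30 am–10:00 am, 11:15 am–6:45 pm.
Uncovered inside 8:00 am–7:30 pm: 8:00 am–8:30 am, 10:00 am–11:15 am, 6:45 pm–7:30 pm.

8:00 am–8:30 am, 10:00 am–11:15 am, 6:45 pm–7:30 pm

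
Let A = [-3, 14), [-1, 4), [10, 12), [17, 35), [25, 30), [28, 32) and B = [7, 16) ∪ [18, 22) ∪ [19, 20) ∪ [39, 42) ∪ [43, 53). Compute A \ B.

Merge the first list: [-3, 14), [17, 35).
Merge the second list: [7, 16), [18, 22), [39, 42), [43, 53).
[-3, 14) with B removed leaves [-3, 7).
[17, 35) with B removed leaves [17, 18), [22, 35).

[-3, 7) ∪ [17, 18) ∪ [22, 35)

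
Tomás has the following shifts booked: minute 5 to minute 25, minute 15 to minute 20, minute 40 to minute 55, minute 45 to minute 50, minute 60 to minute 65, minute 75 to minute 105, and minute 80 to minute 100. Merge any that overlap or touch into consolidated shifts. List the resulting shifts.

minute 5 to minute 25, minute 40 to minute 55, minute 60 to minute 65, minute 75 to minute 105

minute 15 to minute 20 overlaps/touches minute 5 to minute 25 → extend to minute 5 to minute 25.
minute 40 to minute 55 is disjoint → start new block.
minute 45 to minute 50 overlaps/touches minute 40 to minute 55 → extend to minute 40 to minute 55.
minute 60 to minute 65 is disjoint → start new block.
minute 75 to minute 105 is disjoint → start new block.
minute 80 to minute 100 overlaps/touches minute 75 to minute 105 → extend to minute 75 to minute 105.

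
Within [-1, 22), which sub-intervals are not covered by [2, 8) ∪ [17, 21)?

The merged coverage is [2, 8), [17, 21).
Uncovered inside [-1, 22): [-1, 2), [8, 17), [21, 22).

[-1, 2) ∪ [8, 17) ∪ [21, 22)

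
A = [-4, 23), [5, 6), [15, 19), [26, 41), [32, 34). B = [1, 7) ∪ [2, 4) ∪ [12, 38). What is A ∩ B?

[1, 7) ∪ [12, 23) ∪ [26, 38)

First set merges to [-4, 23), [26, 41).
Second set merges to [1, 7), [12, 38).
[-4, 23) ∩ B → [1, 7), [12, 23).
[26, 41) ∩ B → [26, 38).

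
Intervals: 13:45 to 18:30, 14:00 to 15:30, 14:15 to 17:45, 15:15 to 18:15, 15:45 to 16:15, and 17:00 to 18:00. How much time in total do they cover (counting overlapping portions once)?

4 h 45 min

Merged: 13:45–18:30.
Length: 4 h 45 min.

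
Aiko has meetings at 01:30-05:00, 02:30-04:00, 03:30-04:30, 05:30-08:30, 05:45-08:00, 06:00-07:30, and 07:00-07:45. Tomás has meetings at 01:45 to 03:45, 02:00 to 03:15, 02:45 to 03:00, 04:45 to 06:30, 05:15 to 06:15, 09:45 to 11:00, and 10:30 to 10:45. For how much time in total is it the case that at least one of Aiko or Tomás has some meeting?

Merge the first list: 01:30–05:00, 05:30–08:30.
Merge the second list: 01:45–03:45, 04:45–06:30, 09:45–11:00.
A ∪ B = 01:30–08:30, 09:45–11:00.
Total: 7 h + 1 h 15 min = 8 h 15 min.

8 h 15 min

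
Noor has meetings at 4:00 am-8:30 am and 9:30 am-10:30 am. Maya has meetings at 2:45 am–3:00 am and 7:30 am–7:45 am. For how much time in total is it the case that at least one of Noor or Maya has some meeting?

5 h 45 min

A ∪ B = 2:45 am–3:00 am, 4:00 am–8:30 am, 9:30 am–10:30 am.
Total: 15 min + 4 h 30 min + 1 h = 5 h 45 min.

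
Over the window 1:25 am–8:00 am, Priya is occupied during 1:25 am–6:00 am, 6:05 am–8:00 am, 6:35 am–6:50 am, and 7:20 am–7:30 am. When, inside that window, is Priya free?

The merged coverage is 1:25 am–6:00 am, 6:05 am–8:00 am.
Uncovered inside 1:25 am–8:00 am: 6:00 am–6:05 am.

6:00 am–6:05 am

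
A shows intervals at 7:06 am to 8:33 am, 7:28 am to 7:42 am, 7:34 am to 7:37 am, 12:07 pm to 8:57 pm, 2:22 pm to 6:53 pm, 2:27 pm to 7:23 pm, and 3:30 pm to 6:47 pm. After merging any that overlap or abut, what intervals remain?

7:06 am-8:33 am, 12:07 pm-8:57 pm

7:28 am-7:42 am overlaps/touches 7:06 am-8:33 am → extend to 7:06 am-8:33 am.
7:34 am-7:37 am overlaps/touches 7:06 am-8:33 am → extend to 7:06 am-8:33 am.
12:07 pm-8:57 pm is disjoint → start new block.
2:22 pm-6:53 pm overlaps/touches 12:07 pm-8:57 pm → extend to 12:07 pm-8:57 pm.
2:27 pm-7:23 pm overlaps/touches 12:07 pm-8:57 pm → extend to 12:07 pm-8:57 pm.
3:30 pm-6:47 pm overlaps/touches 12:07 pm-8:57 pm → extend to 12:07 pm-8:57 pm.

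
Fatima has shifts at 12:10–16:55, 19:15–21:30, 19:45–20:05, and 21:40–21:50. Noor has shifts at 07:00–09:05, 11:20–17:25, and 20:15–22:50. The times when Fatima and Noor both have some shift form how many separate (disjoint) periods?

A, merged: 12:10–16:55, 19:15–21:30, 21:40–21:50.
A ∩ B = 12:10–16:55, 20:15–21:30, 21:40–21:50.
That is 3 disjoint pieces.

3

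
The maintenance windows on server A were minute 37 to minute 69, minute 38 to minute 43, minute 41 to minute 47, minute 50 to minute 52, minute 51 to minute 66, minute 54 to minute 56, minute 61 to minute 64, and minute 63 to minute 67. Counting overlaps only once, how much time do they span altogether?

Merged: minute 37 to minute 69.
Length: 32 minutes.

32 minutes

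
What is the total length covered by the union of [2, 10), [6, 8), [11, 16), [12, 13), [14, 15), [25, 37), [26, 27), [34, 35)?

Merged: [2, 10), [11, 16), [25, 37).
Lengths: 8 + 5 + 12 = 25.

25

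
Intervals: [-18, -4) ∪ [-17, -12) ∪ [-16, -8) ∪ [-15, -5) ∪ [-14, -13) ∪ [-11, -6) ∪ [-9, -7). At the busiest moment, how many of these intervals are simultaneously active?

At -14, 5 of the intervals are simultaneously active.
No point has more.

5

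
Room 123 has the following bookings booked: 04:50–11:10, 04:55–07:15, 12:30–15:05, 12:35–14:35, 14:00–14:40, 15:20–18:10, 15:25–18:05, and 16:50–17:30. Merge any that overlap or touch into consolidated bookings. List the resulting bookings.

04:55–07:15 overlaps/touches 04:50–11:10 → extend to 04:50–11:10.
12:30–15:05 is disjoint → start new block.
12:35–14:35 overlaps/touches 12:30–15:05 → extend to 12:30–15:05.
14:00–14:40 overlaps/touches 12:30–15:05 → extend to 12:30–15:05.
15:20–18:10 is disjoint → start new block.
15:25–18:05 overlaps/touches 15:20–18:10 → extend to 15:20–18:10.
16:50–17:30 overlaps/touches 15:20–18:10 → extend to 15:20–18:10.

04:50–11:10, 12:30–15:05, 15:20–18:10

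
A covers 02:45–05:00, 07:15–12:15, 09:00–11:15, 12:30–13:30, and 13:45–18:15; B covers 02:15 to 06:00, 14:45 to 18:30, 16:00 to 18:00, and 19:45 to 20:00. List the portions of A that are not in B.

07:15–12:15, 12:30–13:30, 13:45–14:45

Merge the first list: 02:45–05:00, 07:15–12:15, 12:30–13:30, 13:45–18:15.
Merge the second list: 02:15–06:00, 14:45–18:30, 19:45–20:00.
02:45–05:00: fully covered by B → removed.
07:15–12:15: no B overlap → unchanged.
12:30–13:30: no B overlap → unchanged.
13:45–18:15 minus B → 13:45–14:45.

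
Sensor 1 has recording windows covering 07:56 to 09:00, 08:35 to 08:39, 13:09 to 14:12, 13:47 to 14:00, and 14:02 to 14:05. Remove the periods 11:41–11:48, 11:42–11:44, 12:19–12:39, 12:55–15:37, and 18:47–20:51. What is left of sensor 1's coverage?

A, merged: 07:56–09:00, 13:09–14:12.
B, merged: 11:41–11:48, 12:19–12:39, 12:55–15:37, 18:47–20:51.
07:56–09:00: nothing removed.
13:09–14:12: entirely removed.

07:56–09:00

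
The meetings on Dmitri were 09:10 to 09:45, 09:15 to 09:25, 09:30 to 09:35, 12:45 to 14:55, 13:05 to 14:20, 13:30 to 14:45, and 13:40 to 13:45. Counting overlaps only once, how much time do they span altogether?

2 h 45 min

Merged: 09:10–09:45, 12:45–14:55.
Lengths: 35 min + 2 h 10 min = 2 h 45 min.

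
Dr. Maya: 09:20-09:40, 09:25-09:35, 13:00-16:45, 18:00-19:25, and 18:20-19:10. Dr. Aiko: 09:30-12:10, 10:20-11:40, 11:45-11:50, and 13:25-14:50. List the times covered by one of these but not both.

Merge the first list: 09:20–09:40, 13:00–16:45, 18:00–19:25.
Merge the second list: 09:30–12:10, 13:25–14:50.
A but not B: 09:20–09:30, 13:00–13:25, 14:50–16:45, 18:00–19:25.
B but not A: 09:40–12:10.
Combining gives A △ B.

09:20–09:30, 09:40–12:10, 13:00–13:25, 14:50–16:45, 18:00–19:25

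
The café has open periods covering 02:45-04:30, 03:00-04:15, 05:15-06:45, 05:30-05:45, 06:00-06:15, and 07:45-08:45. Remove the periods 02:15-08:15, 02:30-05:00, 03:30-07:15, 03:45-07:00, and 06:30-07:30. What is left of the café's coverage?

08:15–08:45

Merge the first list: 02:45–04:30, 05:15–06:45, 07:45–08:45.
Merge the second list: 02:15–08:15.
02:45–04:30: entirely removed.
05:15–06:45: entirely removed.
07:45–08:45 \ B = 08:15–08:45.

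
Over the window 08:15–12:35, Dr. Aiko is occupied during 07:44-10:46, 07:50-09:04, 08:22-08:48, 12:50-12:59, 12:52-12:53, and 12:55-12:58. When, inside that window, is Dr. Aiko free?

10:46–12:35

After merging, the occupied span is 07:44–10:46, 12:50–12:59.
Complement within 08:15–12:35: 10:46–12:35.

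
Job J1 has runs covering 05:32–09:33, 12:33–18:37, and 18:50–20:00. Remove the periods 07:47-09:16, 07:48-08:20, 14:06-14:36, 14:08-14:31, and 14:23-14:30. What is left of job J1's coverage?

B, merged: 07:47-09:16, 14:06-14:36.
05:32-09:33 \ B = 05:32-07:47, 09:16-09:33.
12:33-18:37 \ B = 12:33-14:06, 14:36-18:37.
18:50-20:00: nothing removed.

05:32-07:47, 09:16-09:33, 12:33-14:06, 14:36-18:37, 18:50-20:00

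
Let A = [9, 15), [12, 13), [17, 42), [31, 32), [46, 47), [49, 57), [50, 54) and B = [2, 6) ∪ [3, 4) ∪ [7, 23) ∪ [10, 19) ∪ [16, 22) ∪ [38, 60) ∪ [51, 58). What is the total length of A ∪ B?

57

A, merged: [9, 15), [17, 42), [46, 47), [49, 57).
B, merged: [2, 6), [7, 23), [38, 60).
A ∪ B = [2, 6), [7, 60).
Total: 4 + 53 = 57.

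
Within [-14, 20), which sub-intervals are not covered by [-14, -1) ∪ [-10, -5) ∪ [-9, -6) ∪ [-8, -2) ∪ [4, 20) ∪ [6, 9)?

[-1, 4)

The merged coverage is [-14, -1), [4, 20).
Gaps within [-14, 20): [-1, 4).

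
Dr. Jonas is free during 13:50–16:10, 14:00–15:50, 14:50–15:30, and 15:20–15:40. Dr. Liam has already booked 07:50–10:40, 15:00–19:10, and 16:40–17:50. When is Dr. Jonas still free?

A, merged: 13:50-16:10.
B, merged: 07:50-10:40, 15:00-19:10.
13:50-16:10 with B removed leaves 13:50-15:00.

13:50-15:00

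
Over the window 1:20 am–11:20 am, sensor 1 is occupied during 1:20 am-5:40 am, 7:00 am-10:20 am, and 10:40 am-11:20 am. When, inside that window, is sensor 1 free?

5:40 am–7:00 am, 10:20 am–10:40 am

The merged coverage is 1:20 am–5:40 am, 7:00 am–10:20 am, 10:40 am–11:20 am.
Complement within 1:20 am–11:20 am: 5:40 am–7:00 am, 10:20 am–10:40 am.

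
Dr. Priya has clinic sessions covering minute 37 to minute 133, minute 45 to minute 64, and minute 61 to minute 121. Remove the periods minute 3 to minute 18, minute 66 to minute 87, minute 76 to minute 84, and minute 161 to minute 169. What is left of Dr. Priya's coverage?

First set merges to minute 37 to minute 133.
Second set merges to minute 3 to minute 18, minute 66 to minute 87, minute 161 to minute 169.
minute 37 to minute 133 with B removed leaves minute 37 to minute 66, minute 87 to minute 133.

minute 37 to minute 66, minute 87 to minute 133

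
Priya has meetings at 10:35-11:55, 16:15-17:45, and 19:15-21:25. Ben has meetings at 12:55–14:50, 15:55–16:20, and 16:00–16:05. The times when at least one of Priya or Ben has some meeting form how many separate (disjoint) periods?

4

Merge the second list: 12:55–14:50, 15:55–16:20.
A ∪ B = 10:35–11:55, 12:55–14:50, 15:55–17:45, 19:15–21:25.
That is 4 disjoint pieces.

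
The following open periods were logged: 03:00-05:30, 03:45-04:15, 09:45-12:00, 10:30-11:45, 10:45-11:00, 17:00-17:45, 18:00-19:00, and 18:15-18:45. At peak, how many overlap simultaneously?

3

Walk the sorted start/end points keeping a running depth.
The depth first hits 3 at 10:45.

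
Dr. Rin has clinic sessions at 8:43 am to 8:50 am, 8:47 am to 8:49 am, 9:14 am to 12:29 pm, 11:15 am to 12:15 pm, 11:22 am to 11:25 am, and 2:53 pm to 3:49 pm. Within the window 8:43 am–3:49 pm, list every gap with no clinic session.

Covered (merged): 8:43 am-8:50 am, 9:14 am-12:29 pm, 2:53 pm-3:49 pm.
Gaps within 8:43 am-3:49 pm: 8:50 am-9:14 am, 12:29 pm-2:53 pm.

8:50 am-9:14 am, 12:29 pm-2:53 pm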